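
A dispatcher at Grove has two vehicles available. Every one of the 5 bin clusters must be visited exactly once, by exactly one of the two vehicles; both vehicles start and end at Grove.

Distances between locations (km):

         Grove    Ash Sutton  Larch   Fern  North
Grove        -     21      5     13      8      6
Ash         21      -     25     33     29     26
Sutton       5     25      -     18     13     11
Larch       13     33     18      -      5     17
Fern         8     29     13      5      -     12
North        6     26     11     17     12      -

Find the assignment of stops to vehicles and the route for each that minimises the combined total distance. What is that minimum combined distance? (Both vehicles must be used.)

There are 2^4 − 1 = 15 ways to divide the 5 stops into two non-empty groups. For each, the best each vehicle can do is its own shortest tour through its group:
  {Ash} + {Sutton, Larch, Fern, North}: 42 + 46 = 88
  {Sutton} + {Ash, Larch, Fern, North}: 10 + 77 = 87
  {Ash, Sutton} + {Larch, Fern, North}: 51 + 36 = 87
  {Larch} + {Ash, Sutton, Fern, North}: 26 + 76 = 102
  {Ash, Larch} + {Sutton, Fern, North}: 67 + 36 = 103
  {Sutton, Larch} + {Ash, Fern, North}: 36 + 67 = 103
  … (15 splits in total)
Best: vehicle 1 Grove → Sutton → Grove = 10; vehicle 2 Grove → Ash → Larch → Fern → North → Grove = 77; combined 87.

87 km — the smallest possible combined total.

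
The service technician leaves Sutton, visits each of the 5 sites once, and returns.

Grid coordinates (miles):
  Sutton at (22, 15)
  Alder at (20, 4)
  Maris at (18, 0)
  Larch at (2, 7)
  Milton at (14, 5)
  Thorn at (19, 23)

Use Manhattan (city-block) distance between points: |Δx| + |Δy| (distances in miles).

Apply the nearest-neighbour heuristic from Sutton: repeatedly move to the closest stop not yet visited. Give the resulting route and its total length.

88 miles along Sutton → Thorn → Alder → Maris → Milton → Larch → Sutton.

From Sutton: distances to unvisited — Thorn=11, Alder=13, Milton=18, Maris=19, Larch=28. Nearest is Thorn (11).
From Thorn: distances to unvisited — Alder=20, Milton=23, Maris=24, Larch=33. Nearest is Alder (20).
From Alder: distances to unvisited — Maris=6, Milton=7, Larch=21. Nearest is Maris (6).
From Maris: distances to unvisited — Milton=9, Larch=23. Nearest is Milton (9).
From Milton: distances to unvisited — Larch=14. Nearest is Larch (14).
Return Larch→Sutton: 28.
Total = 11 + 20 + 6 + 9 + 14 + 28 = 88.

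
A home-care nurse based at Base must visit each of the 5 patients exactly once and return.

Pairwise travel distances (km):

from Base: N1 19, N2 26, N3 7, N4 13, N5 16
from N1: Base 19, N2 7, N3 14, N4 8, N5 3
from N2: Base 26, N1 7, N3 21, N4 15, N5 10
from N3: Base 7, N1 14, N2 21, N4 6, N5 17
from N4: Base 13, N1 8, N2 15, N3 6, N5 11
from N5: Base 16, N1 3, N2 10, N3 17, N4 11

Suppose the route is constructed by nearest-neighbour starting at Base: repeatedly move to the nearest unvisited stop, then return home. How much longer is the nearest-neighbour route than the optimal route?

The nearest-neighbour route is 6 km longer than optimal.

Base: N3=7, N4=13, N5=16, N1=19, N2=26 ⇒ N3
N3: N4=6, N1=14, N5=17, N2=21 ⇒ N4
N4: N1=8, N5=11, N2=15 ⇒ N1
N1: N5=3, N2=7 ⇒ N5
N5: N2=10 ⇒ N2
NN route Base → N3 → N4 → N1 → N5 → N2 → Base costs 60.
Optimal: Base → N3 → N4 → N1 → N2 → N5 → Base costs 54 (by enumerating all 60 distinct tours).
Excess = 60 − 54 = 6.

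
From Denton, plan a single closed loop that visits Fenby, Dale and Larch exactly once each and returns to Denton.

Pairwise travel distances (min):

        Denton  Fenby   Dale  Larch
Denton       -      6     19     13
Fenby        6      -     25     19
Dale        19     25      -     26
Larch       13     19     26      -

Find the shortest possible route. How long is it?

There are 3 distinct closed tours to check (reversals are equivalent).
Denton → Fenby → Dale → Larch → Denton: 6+25+26+13 = 70
Denton → Fenby → Larch → Dale → Denton: 6+19+26+19 = 70
Denton → Dale → Fenby → Larch → Denton: 19+25+19+13 = 76
The minimum is 70.
One optimal route: Denton → Fenby → Dale → Larch → Denton (or its reverse).

70 min — the shortest possible round trip.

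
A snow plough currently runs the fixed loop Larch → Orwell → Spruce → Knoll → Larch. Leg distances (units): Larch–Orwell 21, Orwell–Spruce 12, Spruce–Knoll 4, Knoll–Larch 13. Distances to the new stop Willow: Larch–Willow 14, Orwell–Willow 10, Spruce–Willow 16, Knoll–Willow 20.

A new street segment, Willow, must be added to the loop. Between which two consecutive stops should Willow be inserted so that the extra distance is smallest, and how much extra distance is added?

Insertion cost between consecutive stops i–j is d(i,Willow) + d(Willow,j) − d(i,j):
  between Larch and Orwell: 14 + 10 − 21 = 3
  between Orwell and Spruce: 10 + 16 − 12 = 14
  between Spruce and Knoll: 16 + 20 − 4 = 32
  between Knoll and Larch: 20 + 14 − 13 = 21
Cheapest insertion is between Larch and Orwell, adding 3.
New total = 50 + 3 = 53.

Adding 3 by placing Willow on the Larch–Orwell leg.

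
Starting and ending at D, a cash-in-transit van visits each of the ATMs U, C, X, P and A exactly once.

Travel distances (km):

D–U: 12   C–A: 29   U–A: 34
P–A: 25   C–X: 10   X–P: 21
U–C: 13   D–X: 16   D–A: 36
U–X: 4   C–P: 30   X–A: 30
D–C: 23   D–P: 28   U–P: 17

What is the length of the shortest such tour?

There are 60 distinct closed tours to check (reversals are equivalent).
D - U - C - X - P - A - D: 12+13+10+21+25+36 = 117
D - U - C - X - A - P - D: 12+13+10+30+25+28 = 118
D - U - C - P - X - A - D: 12+13+30+21+30+36 = 142
D - U - C - P - A - X - D: 12+13+30+25+30+16 = 126
D - U - C - A - X - P - D: 12+13+29+30+21+28 = 133
D - U - C - A - P - X - D: 12+13+29+25+21+16 = 116
D - U - X - C - P - A - D: 12+4+10+30+25+36 = 117
D - U - X - C - A - P - D: 12+4+10+29+25+28 = 108
D - U - X - P - C - A - D: 12+4+21+30+29+36 = 132
D - U - X - P - A - C - D: 12+4+21+25+29+23 = 114
D - U - X - A - C - P - D: 12+4+30+29+30+28 = 133
D - U - X - A - P - C - D: 12+4+30+25+30+23 = 124
D - U - P - C - X - A - D: 12+17+30+10+30+36 = 135
D - U - P - C - A - X - D: 12+17+30+29+30+16 = 134
… (46 more)
The minimum is 108.
One optimal route: D → U → X → C → A → P → D (or its reverse).

Shortest round trip = 108 km.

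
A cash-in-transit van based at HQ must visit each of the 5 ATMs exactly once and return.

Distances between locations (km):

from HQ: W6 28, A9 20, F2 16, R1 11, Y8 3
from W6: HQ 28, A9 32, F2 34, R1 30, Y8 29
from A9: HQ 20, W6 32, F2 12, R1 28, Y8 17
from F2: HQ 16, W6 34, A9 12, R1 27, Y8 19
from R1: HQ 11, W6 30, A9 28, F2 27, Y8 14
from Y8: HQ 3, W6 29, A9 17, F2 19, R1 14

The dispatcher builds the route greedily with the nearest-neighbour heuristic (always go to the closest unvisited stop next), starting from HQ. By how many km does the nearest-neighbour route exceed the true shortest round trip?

9 km longer than the optimal tour.

From HQ: Y8=3, R1=11, F2=16, A9=20, W6=28 → choose Y8 (3).
From Y8: R1=14, A9=17, F2=19, W6=29 → choose R1 (14).
From R1: F2=27, A9=28, W6=30 → choose F2 (27).
From F2: A9=12, W6=34 → choose A9 (12).
From A9: W6=32 → choose W6 (32).
NN route HQ → Y8 → R1 → F2 → A9 → W6 → HQ costs 116.
Optimal: HQ → F2 → A9 → W6 → R1 → Y8 → HQ costs 107 (by enumerating all 60 distinct tours).
Excess = 116 − 107 = 9.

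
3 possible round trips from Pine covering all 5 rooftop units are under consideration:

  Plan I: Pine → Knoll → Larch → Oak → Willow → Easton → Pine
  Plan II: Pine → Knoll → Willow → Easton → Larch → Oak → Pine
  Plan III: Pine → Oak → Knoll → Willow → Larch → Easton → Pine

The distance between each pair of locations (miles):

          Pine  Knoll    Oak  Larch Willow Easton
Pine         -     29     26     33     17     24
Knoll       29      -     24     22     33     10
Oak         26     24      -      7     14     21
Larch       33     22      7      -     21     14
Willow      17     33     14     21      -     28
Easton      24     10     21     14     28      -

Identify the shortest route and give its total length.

Plan I: 29 + 22 + 7 + 14 + 28 + 24 = 124
Plan II: 29 + 33 + 28 + 14 + 7 + 26 = 137
Plan III: 26 + 24 + 33 + 21 + 14 + 24 = 142

Shortest is Plan I, total 124 miles.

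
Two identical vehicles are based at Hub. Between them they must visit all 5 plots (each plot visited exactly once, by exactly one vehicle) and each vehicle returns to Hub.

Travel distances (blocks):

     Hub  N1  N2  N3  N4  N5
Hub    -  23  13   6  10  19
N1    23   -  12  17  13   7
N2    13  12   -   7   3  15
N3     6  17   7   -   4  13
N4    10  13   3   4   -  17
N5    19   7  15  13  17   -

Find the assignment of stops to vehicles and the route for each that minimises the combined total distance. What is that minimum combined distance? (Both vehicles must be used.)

There are 2^4 − 1 = 15 ways to divide the 5 stops into two non-empty groups. For each, the best each vehicle can do is its own shortest tour through its group:
  {N1} + {N2, N3, N4, N5}: 46 + 47 = 93
  {N2} + {N1, N3, N4, N5}: 26 + 49 = 75
  {N1, N2} + {N3, N4, N5}: 48 + 46 = 94
  {N3} + {N1, N2, N4, N5}: 12 + 51 = 63
  {N1, N3} + {N2, N4, N5}: 46 + 47 = 93
  {N2, N3} + {N1, N4, N5}: 26 + 49 = 75
  … (15 splits in total)
Best: vehicle 1 Hub → N3 → Hub = 12; vehicle 2 Hub → N4 → N2 → N1 → N5 → Hub = 51; combined 63.

63 blocks — the smallest possible combined total.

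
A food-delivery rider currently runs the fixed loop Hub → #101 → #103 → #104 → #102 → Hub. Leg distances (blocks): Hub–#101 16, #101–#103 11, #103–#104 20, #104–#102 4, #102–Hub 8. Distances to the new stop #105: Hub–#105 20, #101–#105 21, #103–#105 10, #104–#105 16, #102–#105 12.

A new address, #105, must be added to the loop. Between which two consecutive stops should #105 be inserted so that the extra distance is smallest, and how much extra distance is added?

+6 blocks — insert #105 between #103 and #104.

Insertion cost between consecutive stops i–j is d(i,#105) + d(#105,j) − d(i,j):
  between Hub and #101: 20 + 21 − 16 = 25
  between #101 and #103: 21 + 10 − 11 = 20
  between #103 and #104: 10 + 16 − 20 = 6
  between #104 and #102: 16 + 12 − 4 = 24
  between #102 and Hub: 12 + 20 − 8 = 24
Cheapest insertion is between #103 and #104, adding 6.
New total = 59 + 6 = 65.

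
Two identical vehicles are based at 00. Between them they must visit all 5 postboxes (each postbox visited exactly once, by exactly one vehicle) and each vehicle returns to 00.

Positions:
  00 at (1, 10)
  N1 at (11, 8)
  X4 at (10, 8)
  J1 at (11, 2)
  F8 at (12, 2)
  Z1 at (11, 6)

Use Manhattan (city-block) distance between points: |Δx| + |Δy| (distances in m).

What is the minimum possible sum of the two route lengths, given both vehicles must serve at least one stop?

Try each way of splitting the stops between the two vehicles (each non-empty) and, for each split, find the best tour for each vehicle:
  {N1} + {X4, J1, F8, Z1}: 24 + 38 = 62
  {X4} + {N1, J1, F8, Z1}: 22 + 38 = 60
  {N1, X4} + {J1, F8, Z1}: 24 + 38 = 62
  {J1} + {N1, X4, F8, Z1}: 36 + 38 = 74
  {N1, J1} + {X4, F8, Z1}: 36 + 38 = 74
  {X4, J1} + {N1, F8, Z1}: 36 + 38 = 74
  … (15 splits in total)
Best: vehicle 1 00 → X4 → 00 = 22; vehicle 2 00 → N1 → J1 → F8 → Z1 → 00 = 38; combined 60.

Minimum combined distance: 60 m.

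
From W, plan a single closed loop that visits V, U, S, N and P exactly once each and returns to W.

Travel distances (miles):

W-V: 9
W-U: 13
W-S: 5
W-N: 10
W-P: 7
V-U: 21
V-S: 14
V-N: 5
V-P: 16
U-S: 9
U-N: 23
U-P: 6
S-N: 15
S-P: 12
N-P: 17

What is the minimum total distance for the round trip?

There are 60 distinct closed tours to check (reversals are equivalent).
W - V - U - S - N - P - W: 9+21+9+15+17+7 = 78
W - V - U - S - P - N - W: 9+21+9+12+17+10 = 78
W - V - U - N - S - P - W: 9+21+23+15+12+7 = 87
W - V - U - N - P - S - W: 9+21+23+17+12+5 = 87
W - V - U - P - S - N - W: 9+21+6+12+15+10 = 73
W - V - U - P - N - S - W: 9+21+6+17+15+5 = 73
W - V - S - U - N - P - W: 9+14+9+23+17+7 = 79
W - V - S - U - P - N - W: 9+14+9+6+17+10 = 65
W - V - S - N - U - P - W: 9+14+15+23+6+7 = 74
W - V - S - N - P - U - W: 9+14+15+17+6+13 = 74
W - V - S - P - U - N - W: 9+14+12+6+23+10 = 74
W - V - S - P - N - U - W: 9+14+12+17+23+13 = 88
W - V - N - U - S - P - W: 9+5+23+9+12+7 = 65
W - V - N - U - P - S - W: 9+5+23+6+12+5 = 60
… (46 more)
W - V - N - S - U - P - W: 9+5+15+9+6+7 = 51  ← best
The minimum is 51.
One optimal route: W → V → N → S → U → P → W (or its reverse).

Minimum total distance: 51 miles.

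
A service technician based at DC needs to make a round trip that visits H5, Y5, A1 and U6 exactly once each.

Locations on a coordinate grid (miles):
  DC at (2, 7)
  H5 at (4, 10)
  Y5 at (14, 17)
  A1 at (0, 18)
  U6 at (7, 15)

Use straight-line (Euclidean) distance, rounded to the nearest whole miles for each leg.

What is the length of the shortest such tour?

There are 12 distinct closed tours to check (reversals are equivalent).
DC - H5 - Y5 - A1 - U6 - DC: 4+12+14+8+9 = 47
DC - H5 - Y5 - U6 - A1 - DC: 4+12+7+8+11 = 42
DC - H5 - A1 - Y5 - U6 - DC: 4+9+14+7+9 = 43
DC - H5 - A1 - U6 - Y5 - DC: 4+9+8+7+16 = 44
DC - H5 - U6 - Y5 - A1 - DC: 4+6+7+14+11 = 42
DC - H5 - U6 - A1 - Y5 - DC: 4+6+8+14+16 = 48
DC - Y5 - H5 - A1 - U6 - DC: 16+12+9+8+9 = 54
DC - Y5 - H5 - U6 - A1 - DC: 16+12+6+8+11 = 53
DC - Y5 - A1 - H5 - U6 - DC: 16+14+9+6+9 = 54
DC - Y5 - U6 - H5 - A1 - DC: 16+7+6+9+11 = 49
DC - A1 - H5 - Y5 - U6 - DC: 11+9+12+7+9 = 48
DC - A1 - Y5 - H5 - U6 - DC: 11+14+12+6+9 = 52
The minimum is 42.
One optimal route: DC → H5 → Y5 → U6 → A1 → DC (or its reverse).

Shortest round trip = 42 miles.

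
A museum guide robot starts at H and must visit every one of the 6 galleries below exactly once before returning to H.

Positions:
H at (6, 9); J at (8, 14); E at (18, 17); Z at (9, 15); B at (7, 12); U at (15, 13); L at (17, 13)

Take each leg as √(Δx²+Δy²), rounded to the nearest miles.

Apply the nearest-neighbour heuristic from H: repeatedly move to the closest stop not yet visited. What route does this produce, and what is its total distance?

At H the remaining stops are B 3, J 5, Z 7, U 10, L 12, E 14; go to B.
At B the remaining stops are J 2, Z 4, U 8, L 10, E 12; go to J.
At J the remaining stops are Z 1, U 7, L 9, E 10; go to Z.
At Z the remaining stops are U 6, L 8, E 9; go to U.
At U the remaining stops are L 2, E 5; go to L.
At L the remaining stops are E 4; go to E.
Return E→H: 14.
Total = 3 + 2 + 1 + 6 + 2 + 4 + 14 = 32.

32 miles along H → B → J → Z → U → L → E → H.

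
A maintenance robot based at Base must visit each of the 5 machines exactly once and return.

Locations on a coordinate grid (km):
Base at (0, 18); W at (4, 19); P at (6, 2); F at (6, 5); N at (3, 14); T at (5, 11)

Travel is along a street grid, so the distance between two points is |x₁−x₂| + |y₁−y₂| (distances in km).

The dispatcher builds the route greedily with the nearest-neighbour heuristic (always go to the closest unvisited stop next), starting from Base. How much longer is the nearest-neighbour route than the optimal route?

The nearest-neighbour route is 2 km longer than optimal.

Base: W=5, N=7, T=12, F=19, P=22 ⇒ W
W: N=6, T=9, F=16, P=19 ⇒ N
N: T=5, F=12, P=15 ⇒ T
T: F=7, P=10 ⇒ F
F: P=3 ⇒ P
NN route Base → W → N → T → F → P → Base costs 48.
Optimal: Base → W → P → F → T → N → Base costs 46 (by enumerating all 60 distinct tours).
Excess = 48 − 46 = 2.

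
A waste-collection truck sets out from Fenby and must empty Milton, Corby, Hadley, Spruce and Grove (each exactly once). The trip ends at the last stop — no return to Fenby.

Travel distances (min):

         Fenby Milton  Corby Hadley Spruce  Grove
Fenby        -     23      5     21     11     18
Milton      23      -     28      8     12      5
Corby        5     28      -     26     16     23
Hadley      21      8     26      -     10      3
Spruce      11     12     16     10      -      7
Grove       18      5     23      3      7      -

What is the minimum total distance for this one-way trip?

There are 5! = 120 possible orderings.
Fenby→Milton→Corby→Hadley→Spruce→Grove: 23+28+26+10+7 = 94
Fenby→Milton→Corby→Hadley→Grove→Spruce: 23+28+26+3+7 = 87
Fenby→Milton→Corby→Spruce→Hadley→Grove: 23+28+16+10+3 = 80
Fenby→Milton→Corby→Spruce→Grove→Hadley: 23+28+16+7+3 = 77
Fenby→Milton→Corby→Grove→Hadley→Spruce: 23+28+23+3+10 = 87
Fenby→Milton→Corby→Grove→Spruce→Hadley: 23+28+23+7+10 = 91
Fenby→Milton→Hadley→Corby→Spruce→Grove: 23+8+26+16+7 = 80
Fenby→Milton→Hadley→Corby→Grove→Spruce: 23+8+26+23+7 = 87
Fenby→Milton→Hadley→Spruce→Corby→Grove: 23+8+10+16+23 = 80
Fenby→Milton→Hadley→Spruce→Grove→Corby: 23+8+10+7+23 = 71
Fenby→Milton→Hadley→Grove→Corby→Spruce: 23+8+3+23+16 = 73
Fenby→Milton→Hadley→Grove→Spruce→Corby: 23+8+3+7+16 = 57
Fenby→Milton→Spruce→Corby→Hadley→Grove: 23+12+16+26+3 = 80
Fenby→Milton→Spruce→Corby→Grove→Hadley: 23+12+16+23+3 = 77
… (106 more)
Fenby→Corby→Spruce→Hadley→Grove→Milton: 5+16+10+3+5 = 39  ← best
The minimum is 39.
One shortest path: Fenby → Corby → Spruce → Hadley → Grove → Milton.

Minimum one-way distance = 39 min.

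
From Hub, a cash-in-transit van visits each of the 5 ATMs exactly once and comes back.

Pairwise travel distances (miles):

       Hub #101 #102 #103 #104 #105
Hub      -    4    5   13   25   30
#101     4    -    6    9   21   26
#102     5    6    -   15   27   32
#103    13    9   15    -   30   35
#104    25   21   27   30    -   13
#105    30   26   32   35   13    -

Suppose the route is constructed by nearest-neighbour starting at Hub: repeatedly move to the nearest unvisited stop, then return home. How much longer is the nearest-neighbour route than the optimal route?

Excess over optimum: 5 miles.

Hub: #101=4, #102=5, #103=13, #104=25, #105=30 ⇒ #101
#101: #102=6, #103=9, #104=21, #105=26 ⇒ #102
#102: #103=15, #104=27, #105=32 ⇒ #103
#103: #104=30, #105=35 ⇒ #104
#104: #105=13 ⇒ #105
NN route Hub → #101 → #102 → #103 → #104 → #105 → Hub costs 98.
Optimal: Hub → #101 → #103 → #104 → #105 → #102 → Hub costs 93 (by enumerating all 60 distinct tours).
Excess = 98 − 93 = 5.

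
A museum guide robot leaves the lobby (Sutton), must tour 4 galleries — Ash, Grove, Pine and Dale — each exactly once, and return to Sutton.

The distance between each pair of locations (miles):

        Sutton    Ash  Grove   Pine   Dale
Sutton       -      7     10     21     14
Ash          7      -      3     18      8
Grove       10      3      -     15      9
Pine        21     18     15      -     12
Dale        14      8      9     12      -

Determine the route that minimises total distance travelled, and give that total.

Shortest round trip = 51 miles.

There are 12 distinct closed tours to check (reversals are equivalent).
Sutton-Ash-Grove-Pine-Dale-Sutton: 7+3+15+12+14 = 51
Sutton-Ash-Grove-Dale-Pine-Sutton: 7+3+9+12+21 = 52
Sutton-Ash-Pine-Grove-Dale-Sutton: 7+18+15+9+14 = 63
Sutton-Ash-Pine-Dale-Grove-Sutton: 7+18+12+9+10 = 56
Sutton-Ash-Dale-Grove-Pine-Sutton: 7+8+9+15+21 = 60
Sutton-Ash-Dale-Pine-Grove-Sutton: 7+8+12+15+10 = 52
Sutton-Grove-Ash-Pine-Dale-Sutton: 10+3+18+12+14 = 57
Sutton-Grove-Ash-Dale-Pine-Sutton: 10+3+8+12+21 = 54
Sutton-Grove-Pine-Ash-Dale-Sutton: 10+15+18+8+14 = 65
Sutton-Grove-Dale-Ash-Pine-Sutton: 10+9+8+18+21 = 66
Sutton-Pine-Ash-Grove-Dale-Sutton: 21+18+3+9+14 = 65
Sutton-Pine-Grove-Ash-Dale-Sutton: 21+15+3+8+14 = 61
The minimum is 51.
One optimal route: Sutton → Ash → Grove → Pine → Dale → Sutton (or its reverse).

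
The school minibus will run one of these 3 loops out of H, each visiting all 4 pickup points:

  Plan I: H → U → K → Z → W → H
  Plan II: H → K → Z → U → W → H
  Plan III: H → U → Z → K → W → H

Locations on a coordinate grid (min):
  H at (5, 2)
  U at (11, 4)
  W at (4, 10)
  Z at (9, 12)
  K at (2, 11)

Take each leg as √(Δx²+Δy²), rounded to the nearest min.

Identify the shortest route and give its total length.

31 min — Plan III is the shortest.

Plan I: 6 + 11 + 7 + 5 + 8 = 37
Plan II: 9 + 7 + 8 + 9 + 8 = 41
Plan III: 6 + 8 + 7 + 2 + 8 = 31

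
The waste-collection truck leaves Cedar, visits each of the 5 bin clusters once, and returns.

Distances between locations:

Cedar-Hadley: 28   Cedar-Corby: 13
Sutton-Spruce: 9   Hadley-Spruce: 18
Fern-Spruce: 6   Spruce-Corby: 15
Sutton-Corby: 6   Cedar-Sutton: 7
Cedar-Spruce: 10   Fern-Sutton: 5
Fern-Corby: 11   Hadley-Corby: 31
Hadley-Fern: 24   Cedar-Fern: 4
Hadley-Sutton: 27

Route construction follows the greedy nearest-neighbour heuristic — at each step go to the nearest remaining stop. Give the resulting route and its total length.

Nearest-neighbour total = 76; route Cedar → Fern → Sutton → Corby → Spruce → Hadley → Cedar.

At Cedar the remaining stops are Fern 4, Sutton 7, Spruce 10, Corby 13, Hadley 28; go to Fern.
At Fern the remaining stops are Sutton 5, Spruce 6, Corby 11, Hadley 24; go to Sutton.
At Sutton the remaining stops are Corby 6, Spruce 9, Hadley 27; go to Corby.
At Corby the remaining stops are Spruce 15, Hadley 31; go to Spruce.
At Spruce the remaining stops are Hadley 18; go to Hadley.
Return Hadley→Cedar: 28.
Total = 4 + 5 + 6 + 15 + 18 + 28 = 76.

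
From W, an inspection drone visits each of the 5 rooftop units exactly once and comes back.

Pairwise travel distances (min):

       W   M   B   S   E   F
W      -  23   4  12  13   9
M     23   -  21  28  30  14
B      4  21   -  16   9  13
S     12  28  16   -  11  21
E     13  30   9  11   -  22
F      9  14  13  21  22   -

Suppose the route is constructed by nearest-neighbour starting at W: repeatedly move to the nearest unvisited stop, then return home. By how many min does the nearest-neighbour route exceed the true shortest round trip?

From W: B=4, F=9, S=12, E=13, M=23 → choose B (4).
From B: E=9, F=13, S=16, M=21 → choose E (9).
From E: S=11, F=22, M=30 → choose S (11).
From S: F=21, M=28 → choose F (21).
From F: M=14 → choose M (14).
NN route W → B → E → S → F → M → W costs 82.
Optimal: W → B → E → S → M → F → W costs 75 (by enumerating all 60 distinct tours).
Excess = 82 − 75 = 7.

The nearest-neighbour route is 7 min longer than optimal.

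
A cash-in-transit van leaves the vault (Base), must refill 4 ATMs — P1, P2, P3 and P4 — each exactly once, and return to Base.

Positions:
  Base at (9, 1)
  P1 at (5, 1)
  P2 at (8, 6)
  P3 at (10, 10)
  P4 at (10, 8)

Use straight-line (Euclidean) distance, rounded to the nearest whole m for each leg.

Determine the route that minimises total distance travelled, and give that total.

Base - P1 - P2 - P3 - P4 - Base: 4+6+4+2+7 = 23
Base - P1 - P2 - P4 - P3 - Base: 4+6+3+2+9 = 24
Base - P1 - P3 - P2 - P4 - Base: 4+10+4+3+7 = 28
Base - P1 - P3 - P4 - P2 - Base: 4+10+2+3+5 = 24
Base - P1 - P4 - P2 - P3 - Base: 4+9+3+4+9 = 29
Base - P1 - P4 - P3 - P2 - Base: 4+9+2+4+5 = 24
Base - P2 - P1 - P3 - P4 - Base: 5+6+10+2+7 = 30
Base - P2 - P1 - P4 - P3 - Base: 5+6+9+2+9 = 31
Base - P2 - P3 - P1 - P4 - Base: 5+4+10+9+7 = 35
Base - P2 - P4 - P1 - P3 - Base: 5+3+9+10+9 = 36
Base - P3 - P1 - P2 - P4 - Base: 9+10+6+3+7 = 35
Base - P3 - P2 - P1 - P4 - Base: 9+4+6+9+7 = 35
The minimum is 23.
One optimal route: Base → P1 → P2 → P3 → P4 → Base (or its reverse).

Shortest round trip = 23 m.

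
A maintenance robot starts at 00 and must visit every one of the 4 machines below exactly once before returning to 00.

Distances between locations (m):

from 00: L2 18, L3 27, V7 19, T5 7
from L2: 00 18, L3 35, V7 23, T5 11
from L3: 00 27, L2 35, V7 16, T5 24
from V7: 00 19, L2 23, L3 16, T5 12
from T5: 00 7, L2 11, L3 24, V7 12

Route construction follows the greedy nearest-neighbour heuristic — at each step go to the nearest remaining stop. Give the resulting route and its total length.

00 → [T5:7 / L2:18 / V7:19 / L3:27] → T5 (7)
T5 → [L2:11 / V7:12 / L3:24] → L2 (11)
L2 → [V7:23 / L3:35] → V7 (23)
V7 → [L3:16] → L3 (16)
Return L3→00: 27.
Total = 7 + 11 + 23 + 16 + 27 = 84.

Total distance 84 m via the nearest-neighbour route 00 → T5 → L2 → V7 → L3 → 00.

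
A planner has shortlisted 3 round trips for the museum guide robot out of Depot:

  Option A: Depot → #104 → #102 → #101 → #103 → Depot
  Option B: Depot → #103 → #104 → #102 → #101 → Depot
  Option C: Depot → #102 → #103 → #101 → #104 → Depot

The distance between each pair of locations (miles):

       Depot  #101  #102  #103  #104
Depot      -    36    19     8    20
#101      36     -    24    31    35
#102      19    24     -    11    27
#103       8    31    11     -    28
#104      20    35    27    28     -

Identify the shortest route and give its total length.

Shortest is Option A, total 110 miles.

Option A: 20 + 27 + 24 + 31 + 8 = 110
Option B: 8 + 28 + 27 + 24 + 36 = 123
Option C: 19 + 11 + 31 + 35 + 20 = 116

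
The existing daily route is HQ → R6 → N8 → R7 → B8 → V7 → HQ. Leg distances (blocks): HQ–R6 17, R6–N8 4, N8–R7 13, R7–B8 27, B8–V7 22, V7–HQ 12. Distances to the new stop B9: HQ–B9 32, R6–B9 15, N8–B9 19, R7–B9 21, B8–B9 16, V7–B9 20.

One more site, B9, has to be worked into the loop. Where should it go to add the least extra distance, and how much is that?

Minimum extra distance: 10 blocks, inserting B9 between R7 and B8.

Insertion cost between consecutive stops i–j is d(i,B9) + d(B9,j) − d(i,j):
  between HQ and R6: 32 + 15 − 17 = 30
  between R6 and N8: 15 + 19 − 4 = 30
  between N8 and R7: 19 + 21 − 13 = 27
  between R7 and B8: 21 + 16 − 27 = 10
  between B8 and V7: 16 + 20 − 22 = 14
  between V7 and HQ: 20 + 32 − 12 = 40
Cheapest insertion is between R7 and B8, adding 10.
New total = 95 + 10 = 105.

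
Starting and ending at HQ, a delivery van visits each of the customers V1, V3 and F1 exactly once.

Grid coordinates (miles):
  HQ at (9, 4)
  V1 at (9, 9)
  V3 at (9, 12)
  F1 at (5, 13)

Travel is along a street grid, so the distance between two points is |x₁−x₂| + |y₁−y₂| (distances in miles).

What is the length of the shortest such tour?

Minimum total distance: 26 miles.

HQ - V1 - V3 - F1 - HQ: 5+3+5+13 = 26
HQ - V1 - F1 - V3 - HQ: 5+8+5+8 = 26
HQ - V3 - V1 - F1 - HQ: 8+3+8+13 = 32
The minimum is 26.
One optimal route: HQ → V1 → V3 → F1 → HQ (or its reverse).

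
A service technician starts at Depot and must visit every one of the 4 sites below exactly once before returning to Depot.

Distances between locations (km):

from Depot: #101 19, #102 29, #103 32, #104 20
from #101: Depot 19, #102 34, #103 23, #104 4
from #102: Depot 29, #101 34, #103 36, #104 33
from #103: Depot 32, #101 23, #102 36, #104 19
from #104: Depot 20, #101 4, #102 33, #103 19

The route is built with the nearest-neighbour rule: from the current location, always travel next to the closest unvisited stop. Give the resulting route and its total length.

At Depot the remaining stops are #101 19, #104 20, #102 29, #103 32; go to #101.
At #101 the remaining stops are #104 4, #103 23, #102 34; go to #104.
At #104 the remaining stops are #103 19, #102 33; go to #103.
At #103 the remaining stops are #102 36; go to #102.
Return #102→Depot: 29.
Total = 19 + 4 + 19 + 36 + 29 = 107.

107 km along Depot → #101 → #104 → #103 → #102 → Depot.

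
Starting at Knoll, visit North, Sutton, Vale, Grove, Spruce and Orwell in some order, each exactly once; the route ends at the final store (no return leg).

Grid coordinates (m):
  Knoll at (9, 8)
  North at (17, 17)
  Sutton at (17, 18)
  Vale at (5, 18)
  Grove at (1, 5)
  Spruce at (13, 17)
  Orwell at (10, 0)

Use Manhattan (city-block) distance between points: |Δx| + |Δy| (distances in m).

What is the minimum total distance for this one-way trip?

There are 6! = 720 possible orderings.
Knoll → North → Sutton → Vale → Grove → Spruce → Orwell: 17+1+12+17+24+20 = 91
Knoll → North → Sutton → Vale → Grove → Orwell → Spruce: 17+1+12+17+14+20 = 81
Knoll → North → Sutton → Vale → Spruce → Grove → Orwell: 17+1+12+9+24+14 = 77
Knoll → North → Sutton → Vale → Spruce → Orwell → Grove: 17+1+12+9+20+14 = 73
Knoll → North → Sutton → Vale → Orwell → Grove → Spruce: 17+1+12+23+14+24 = 91
Knoll → North → Sutton → Vale → Orwell → Spruce → Grove: 17+1+12+23+20+24 = 97
Knoll → North → Sutton → Grove → Vale → Spruce → Orwell: 17+1+29+17+9+20 = 93
Knoll → North → Sutton → Grove → Vale → Orwell → Spruce: 17+1+29+17+23+20 = 107
… (712 more)
Knoll → Orwell → Grove → Vale → Spruce → North → Sutton: 9+14+17+9+4+1 = 54  ← best
The minimum is 54.
One shortest path: Knoll → Orwell → Grove → Vale → Spruce → North → Sutton.

Shortest open route: 54 m.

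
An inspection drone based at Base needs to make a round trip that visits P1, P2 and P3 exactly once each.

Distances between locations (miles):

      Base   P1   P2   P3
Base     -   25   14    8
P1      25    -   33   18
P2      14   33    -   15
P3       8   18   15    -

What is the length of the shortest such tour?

Minimum total distance: 72 miles.

There are 3 distinct closed tours to check (reversals are equivalent).
Base → P1 → P2 → P3 → Base: 25+33+15+8 = 81
Base → P1 → P3 → P2 → Base: 25+18+15+14 = 72
Base → P2 → P1 → P3 → Base: 14+33+18+8 = 73
The minimum is 72.
One optimal route: Base → P1 → P3 → P2 → Base (or its reverse).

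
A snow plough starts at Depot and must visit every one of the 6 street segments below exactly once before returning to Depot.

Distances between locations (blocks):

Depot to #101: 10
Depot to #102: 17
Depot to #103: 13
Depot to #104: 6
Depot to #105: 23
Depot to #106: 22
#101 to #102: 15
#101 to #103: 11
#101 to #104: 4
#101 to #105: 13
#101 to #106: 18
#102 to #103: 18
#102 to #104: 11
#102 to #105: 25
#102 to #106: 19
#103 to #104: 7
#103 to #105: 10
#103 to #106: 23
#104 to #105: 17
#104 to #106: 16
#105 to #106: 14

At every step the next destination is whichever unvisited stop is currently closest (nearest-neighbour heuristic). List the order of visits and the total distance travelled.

81 blocks along Depot → #104 → #101 → #103 → #105 → #106 → #102 → Depot.

From Depot: distances to unvisited — #104=6, #101=10, #103=13, #102=17, #106=22, #105=23. Nearest is #104 (6).
From #104: distances to unvisited — #101=4, #103=7, #102=11, #106=16, #105=17. Nearest is #101 (4).
From #101: distances to unvisited — #103=11, #105=13, #102=15, #106=18. Nearest is #103 (11).
From #103: distances to unvisited — #105=10, #102=18, #106=23. Nearest is #105 (10).
From #105: distances to unvisited — #106=14, #102=25. Nearest is #106 (14).
From #106: distances to unvisited — #102=19. Nearest is #102 (19).
Return #102→Depot: 17.
Total = 6 + 4 + 11 + 10 + 14 + 19 + 17 = 81.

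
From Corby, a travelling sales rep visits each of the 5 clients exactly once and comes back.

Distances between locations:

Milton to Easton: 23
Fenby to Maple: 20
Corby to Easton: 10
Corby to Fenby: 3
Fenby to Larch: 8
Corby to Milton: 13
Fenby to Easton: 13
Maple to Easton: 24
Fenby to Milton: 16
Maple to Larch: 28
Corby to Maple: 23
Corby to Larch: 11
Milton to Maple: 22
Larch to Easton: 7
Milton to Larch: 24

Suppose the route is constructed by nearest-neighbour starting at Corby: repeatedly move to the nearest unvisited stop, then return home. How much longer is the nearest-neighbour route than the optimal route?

Corby: Fenby=3, Easton=10, Larch=11, Milton=13, Maple=23 ⇒ Fenby
Fenby: Larch=8, Easton=13, Milton=16, Maple=20 ⇒ Larch
Larch: Easton=7, Milton=24, Maple=28 ⇒ Easton
Easton: Milton=23, Maple=24 ⇒ Milton
Milton: Maple=22 ⇒ Maple
NN route Corby → Fenby → Larch → Easton → Milton → Maple → Corby costs 86.
Optimal: Corby → Fenby → Larch → Easton → Maple → Milton → Corby costs 77 (by enumerating all 60 distinct tours).
Excess = 86 − 77 = 9.

The nearest-neighbour route is 9 longer than optimal.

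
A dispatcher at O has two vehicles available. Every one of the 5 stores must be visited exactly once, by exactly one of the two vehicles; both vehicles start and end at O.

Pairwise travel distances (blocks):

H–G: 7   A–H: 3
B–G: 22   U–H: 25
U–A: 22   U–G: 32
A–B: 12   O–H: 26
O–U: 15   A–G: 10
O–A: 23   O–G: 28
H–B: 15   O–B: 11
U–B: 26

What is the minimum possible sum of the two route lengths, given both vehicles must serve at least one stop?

Minimum combined distance: 91 blocks.

Check every non-empty split of the stops between the two vehicles; for each half take its own optimal tour:
  {U} + {A, H, B, G}: 30 + 61 = 91
  {A} + {U, H, B, G}: 46 + 80 = 126
  {U, A} + {H, B, G}: 60 + 61 = 121
  {H} + {U, A, B, G}: 52 + 80 = 132
  {U, H} + {A, B, G}: 66 + 61 = 127
  {A, H} + {U, B, G}: 52 + 80 = 132
  … (15 splits in total)
Best: vehicle 1 O → U → O = 30; vehicle 2 O → B → A → H → G → O = 61; combined 91.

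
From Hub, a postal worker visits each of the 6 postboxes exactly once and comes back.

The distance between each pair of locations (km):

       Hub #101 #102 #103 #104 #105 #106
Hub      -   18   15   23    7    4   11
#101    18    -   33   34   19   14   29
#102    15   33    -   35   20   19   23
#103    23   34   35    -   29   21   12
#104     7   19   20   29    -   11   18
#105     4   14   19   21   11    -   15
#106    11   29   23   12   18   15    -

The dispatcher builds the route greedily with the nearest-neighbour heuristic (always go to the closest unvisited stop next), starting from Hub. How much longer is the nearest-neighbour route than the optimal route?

From Hub: #105=4, #104=7, #106=11, #102=15, #101=18, #103=23 → choose #105 (4).
From #105: #104=11, #101=14, #106=15, #102=19, #103=21 → choose #104 (11).
From #104: #106=18, #101=19, #102=20, #103=29 → choose #106 (18).
From #106: #103=12, #102=23, #101=29 → choose #103 (12).
From #103: #101=34, #102=35 → choose #101 (34).
From #101: #102=33 → choose #102 (33).
NN route Hub → #105 → #104 → #106 → #103 → #101 → #102 → Hub costs 127.
Optimal: Hub → #102 → #106 → #103 → #105 → #101 → #104 → Hub costs 111 (by enumerating all 360 distinct tours).
Excess = 127 − 111 = 16.

16 km longer than the optimal tour.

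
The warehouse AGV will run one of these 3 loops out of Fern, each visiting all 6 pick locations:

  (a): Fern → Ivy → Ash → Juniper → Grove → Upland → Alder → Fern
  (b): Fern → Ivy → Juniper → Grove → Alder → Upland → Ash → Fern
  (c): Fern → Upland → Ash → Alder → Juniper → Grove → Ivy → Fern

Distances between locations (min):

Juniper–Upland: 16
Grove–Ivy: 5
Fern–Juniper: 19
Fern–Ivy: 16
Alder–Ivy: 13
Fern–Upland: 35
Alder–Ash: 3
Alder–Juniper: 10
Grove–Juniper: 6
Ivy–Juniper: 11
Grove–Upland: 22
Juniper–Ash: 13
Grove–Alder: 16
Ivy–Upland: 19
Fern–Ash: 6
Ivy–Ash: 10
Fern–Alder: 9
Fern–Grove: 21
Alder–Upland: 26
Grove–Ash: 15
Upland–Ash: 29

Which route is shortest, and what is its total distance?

102 min — (a) is the shortest.

(a): 16 + 10 + 13 + 6 + 22 + 26 + 9 = 102
(b): 16 + 11 + 6 + 16 + 26 + 29 + 6 = 110
(c): 35 + 29 + 3 + 10 + 6 + 5 + 16 = 104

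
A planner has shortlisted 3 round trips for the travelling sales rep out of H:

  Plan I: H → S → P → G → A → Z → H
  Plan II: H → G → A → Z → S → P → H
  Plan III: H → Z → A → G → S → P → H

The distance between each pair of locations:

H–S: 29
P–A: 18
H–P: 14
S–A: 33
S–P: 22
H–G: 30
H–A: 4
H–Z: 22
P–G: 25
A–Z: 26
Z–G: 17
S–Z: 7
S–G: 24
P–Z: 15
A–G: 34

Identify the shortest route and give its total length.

133 — Plan II is the shortest.

Plan I: 29 + 22 + 25 + 34 + 26 + 22 = 158
Plan II: 30 + 34 + 26 + 7 + 22 + 14 = 133
Plan III: 22 + 26 + 34 + 24 + 22 + 14 = 142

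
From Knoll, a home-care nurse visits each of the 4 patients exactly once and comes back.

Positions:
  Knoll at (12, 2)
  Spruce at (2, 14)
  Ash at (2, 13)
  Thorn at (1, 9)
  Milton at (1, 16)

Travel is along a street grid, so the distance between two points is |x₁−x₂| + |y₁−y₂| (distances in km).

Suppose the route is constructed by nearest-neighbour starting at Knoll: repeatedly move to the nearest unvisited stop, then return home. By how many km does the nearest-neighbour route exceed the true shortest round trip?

Knoll: Thorn=18, Ash=21, Spruce=22, Milton=25 ⇒ Thorn
Thorn: Ash=5, Spruce=6, Milton=7 ⇒ Ash
Ash: Spruce=1, Milton=4 ⇒ Spruce
Spruce: Milton=3 ⇒ Milton
NN route Knoll → Thorn → Ash → Spruce → Milton → Knoll costs 52.
Optimal: Knoll → Ash → Spruce → Milton → Thorn → Knoll costs 50 (by enumerating all 12 distinct tours).
Excess = 52 − 50 = 2.

Excess over optimum: 2 km.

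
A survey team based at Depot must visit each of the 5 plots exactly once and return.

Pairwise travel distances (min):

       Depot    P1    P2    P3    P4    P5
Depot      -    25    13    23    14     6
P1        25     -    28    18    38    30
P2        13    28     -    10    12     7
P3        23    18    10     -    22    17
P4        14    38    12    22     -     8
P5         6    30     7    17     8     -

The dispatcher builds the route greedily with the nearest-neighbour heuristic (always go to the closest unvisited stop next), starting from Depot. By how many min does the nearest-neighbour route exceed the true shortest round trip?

The nearest-neighbour route is 14 min longer than optimal.

From Depot: P5=6, P2=13, P4=14, P3=23, P1=25 → choose P5 (6).
From P5: P2=7, P4=8, P3=17, P1=30 → choose P2 (7).
From P2: P3=10, P4=12, P1=28 → choose P3 (10).
From P3: P1=18, P4=22 → choose P1 (18).
From P1: P4=38 → choose P4 (38).
NN route Depot → P5 → P2 → P3 → P1 → P4 → Depot costs 93.
Optimal: Depot → P1 → P3 → P2 → P4 → P5 → Depot costs 79 (by enumerating all 60 distinct tours).
Excess = 93 − 79 = 14.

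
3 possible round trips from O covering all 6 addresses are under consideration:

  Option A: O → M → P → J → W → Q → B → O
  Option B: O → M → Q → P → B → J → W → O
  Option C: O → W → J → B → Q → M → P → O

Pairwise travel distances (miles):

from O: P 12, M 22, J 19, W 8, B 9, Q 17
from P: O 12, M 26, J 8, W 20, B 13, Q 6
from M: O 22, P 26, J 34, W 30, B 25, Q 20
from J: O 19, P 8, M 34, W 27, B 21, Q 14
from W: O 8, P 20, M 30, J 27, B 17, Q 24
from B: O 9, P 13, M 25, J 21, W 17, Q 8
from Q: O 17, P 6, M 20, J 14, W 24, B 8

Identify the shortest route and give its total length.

117 miles — Option B is the shortest.

Option A: 22 + 26 + 8 + 27 + 24 + 8 + 9 = 124
Option B: 22 + 20 + 6 + 13 + 21 + 27 + 8 = 117
Option C: 8 + 27 + 21 + 8 + 20 + 26 + 12 = 122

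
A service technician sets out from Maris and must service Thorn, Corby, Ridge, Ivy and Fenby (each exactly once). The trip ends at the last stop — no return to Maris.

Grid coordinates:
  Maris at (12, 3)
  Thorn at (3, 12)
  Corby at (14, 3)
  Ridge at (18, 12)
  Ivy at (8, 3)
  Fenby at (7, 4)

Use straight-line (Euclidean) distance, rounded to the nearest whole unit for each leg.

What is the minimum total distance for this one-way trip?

Shortest open route: 33.

There are 5! = 120 possible orderings.
Maris → Thorn → Corby → Ridge → Ivy → Fenby: 13+14+10+13+1 = 51
Maris → Thorn → Corby → Ridge → Fenby → Ivy: 13+14+10+14+1 = 52
Maris → Thorn → Corby → Ivy → Ridge → Fenby: 13+14+6+13+14 = 60
Maris → Thorn → Corby → Ivy → Fenby → Ridge: 13+14+6+1+14 = 48
Maris → Thorn → Corby → Fenby → Ridge → Ivy: 13+14+7+14+13 = 61
Maris → Thorn → Corby → Fenby → Ivy → Ridge: 13+14+7+1+13 = 48
Maris → Thorn → Ridge → Corby → Ivy → Fenby: 13+15+10+6+1 = 45
Maris → Thorn → Ridge → Corby → Fenby → Ivy: 13+15+10+7+1 = 46
Maris → Thorn → Ridge → Ivy → Corby → Fenby: 13+15+13+6+7 = 54
Maris → Thorn → Ridge → Ivy → Fenby → Corby: 13+15+13+1+7 = 49
Maris → Thorn → Ridge → Fenby → Corby → Ivy: 13+15+14+7+6 = 55
Maris → Thorn → Ridge → Fenby → Ivy → Corby: 13+15+14+1+6 = 49
Maris → Thorn → Ivy → Corby → Ridge → Fenby: 13+10+6+10+14 = 53
Maris → Thorn → Ivy → Corby → Fenby → Ridge: 13+10+6+7+14 = 50
… (106 more)
Maris → Corby → Ivy → Fenby → Thorn → Ridge: 2+6+1+9+15 = 33  ← best
The minimum is 33.
One shortest path: Maris → Corby → Ivy → Fenby → Thorn → Ridge.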